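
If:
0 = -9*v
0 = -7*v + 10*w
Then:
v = 0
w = 0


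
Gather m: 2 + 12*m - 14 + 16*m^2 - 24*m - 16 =16*m^2 - 12*m - 28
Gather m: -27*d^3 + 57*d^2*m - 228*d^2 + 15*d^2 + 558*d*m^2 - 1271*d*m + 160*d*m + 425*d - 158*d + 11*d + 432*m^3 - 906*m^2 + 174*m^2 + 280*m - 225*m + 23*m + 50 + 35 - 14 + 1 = -27*d^3 - 213*d^2 + 278*d + 432*m^3 + m^2*(558*d - 732) + m*(57*d^2 - 1111*d + 78) + 72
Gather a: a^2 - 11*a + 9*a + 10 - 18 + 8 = a^2 - 2*a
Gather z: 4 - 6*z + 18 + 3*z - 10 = 12 - 3*z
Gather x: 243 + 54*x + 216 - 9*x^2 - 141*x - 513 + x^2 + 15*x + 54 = -8*x^2 - 72*x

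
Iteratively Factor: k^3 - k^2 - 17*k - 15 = (k - 5)*(k^2 + 4*k + 3) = (k - 5)*(k + 1)*(k + 3)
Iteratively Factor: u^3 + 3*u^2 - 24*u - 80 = (u + 4)*(u^2 - u - 20) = (u - 5)*(u + 4)*(u + 4)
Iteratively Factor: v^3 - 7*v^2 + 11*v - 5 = (v - 1)*(v^2 - 6*v + 5) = (v - 1)^2*(v - 5)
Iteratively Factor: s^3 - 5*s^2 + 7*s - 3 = (s - 1)*(s^2 - 4*s + 3) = (s - 1)^2*(s - 3)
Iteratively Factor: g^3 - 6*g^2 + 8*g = (g)*(g^2 - 6*g + 8) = g*(g - 4)*(g - 2)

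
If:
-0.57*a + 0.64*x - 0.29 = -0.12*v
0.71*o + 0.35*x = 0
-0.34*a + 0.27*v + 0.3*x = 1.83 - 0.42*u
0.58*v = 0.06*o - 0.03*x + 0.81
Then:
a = 1.10118180346446*x - 0.214761040532365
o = -0.492957746478873*x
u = 0.243181310082719*x + 3.28550543024227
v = 1.39655172413793 - 0.102719766877125*x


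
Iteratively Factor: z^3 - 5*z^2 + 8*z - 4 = (z - 1)*(z^2 - 4*z + 4) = (z - 2)*(z - 1)*(z - 2)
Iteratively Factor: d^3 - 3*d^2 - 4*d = (d - 4)*(d^2 + d) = (d - 4)*(d + 1)*(d)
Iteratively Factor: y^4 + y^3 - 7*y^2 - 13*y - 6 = (y + 1)*(y^3 - 7*y - 6) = (y - 3)*(y + 1)*(y^2 + 3*y + 2) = (y - 3)*(y + 1)*(y + 2)*(y + 1)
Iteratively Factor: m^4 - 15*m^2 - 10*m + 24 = (m - 4)*(m^3 + 4*m^2 + m - 6) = (m - 4)*(m + 3)*(m^2 + m - 2) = (m - 4)*(m + 2)*(m + 3)*(m - 1)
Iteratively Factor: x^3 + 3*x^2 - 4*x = (x)*(x^2 + 3*x - 4) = x*(x - 1)*(x + 4)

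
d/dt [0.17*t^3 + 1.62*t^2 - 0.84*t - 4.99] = 0.51*t^2 + 3.24*t - 0.84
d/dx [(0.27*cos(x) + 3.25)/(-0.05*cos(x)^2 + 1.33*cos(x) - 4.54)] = (-0.0135*cos(x)^2 - 0.325*cos(x) + 5.5483)*sin(x)/(0.0025*cos(x)^4 - 0.133*cos(x)^3 + 2.2229*cos(x)^2 - 12.0764*cos(x) + 20.6116)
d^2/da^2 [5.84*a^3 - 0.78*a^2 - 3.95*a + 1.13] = 35.04*a - 1.56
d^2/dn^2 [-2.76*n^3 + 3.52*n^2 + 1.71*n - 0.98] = 7.04 - 16.56*n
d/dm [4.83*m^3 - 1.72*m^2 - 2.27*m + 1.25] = 14.49*m^2 - 3.44*m - 2.27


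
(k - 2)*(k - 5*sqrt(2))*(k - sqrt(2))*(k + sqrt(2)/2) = k^4 - 11*sqrt(2)*k^3/2 - 2*k^3 + 4*k^2 + 11*sqrt(2)*k^2 - 8*k + 5*sqrt(2)*k - 10*sqrt(2)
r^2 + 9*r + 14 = (r + 2)*(r + 7)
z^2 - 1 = (z - 1)*(z + 1)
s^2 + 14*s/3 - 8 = (s - 4/3)*(s + 6)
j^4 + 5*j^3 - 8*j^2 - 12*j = j*(j - 2)*(j + 1)*(j + 6)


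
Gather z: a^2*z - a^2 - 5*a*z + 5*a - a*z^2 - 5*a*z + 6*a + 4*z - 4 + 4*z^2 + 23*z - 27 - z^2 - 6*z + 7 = -a^2 + 11*a + z^2*(3 - a) + z*(a^2 - 10*a + 21) - 24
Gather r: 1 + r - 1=r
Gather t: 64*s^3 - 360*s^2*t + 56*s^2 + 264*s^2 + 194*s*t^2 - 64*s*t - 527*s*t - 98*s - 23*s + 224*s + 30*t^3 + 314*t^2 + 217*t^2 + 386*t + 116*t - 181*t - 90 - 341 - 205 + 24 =64*s^3 + 320*s^2 + 103*s + 30*t^3 + t^2*(194*s + 531) + t*(-360*s^2 - 591*s + 321) - 612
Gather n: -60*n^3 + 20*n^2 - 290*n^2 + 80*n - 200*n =-60*n^3 - 270*n^2 - 120*n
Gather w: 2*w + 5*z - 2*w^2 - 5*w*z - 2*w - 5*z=-2*w^2 - 5*w*z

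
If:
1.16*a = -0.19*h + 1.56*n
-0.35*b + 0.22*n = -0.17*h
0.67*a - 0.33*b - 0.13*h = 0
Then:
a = 1.06082716072187*n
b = 1.4707501339195*n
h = 1.73389733454015*n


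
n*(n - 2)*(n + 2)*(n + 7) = n^4 + 7*n^3 - 4*n^2 - 28*n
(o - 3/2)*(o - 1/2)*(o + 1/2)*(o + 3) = o^4 + 3*o^3/2 - 19*o^2/4 - 3*o/8 + 9/8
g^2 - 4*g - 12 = (g - 6)*(g + 2)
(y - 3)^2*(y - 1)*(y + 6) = y^4 - y^3 - 27*y^2 + 81*y - 54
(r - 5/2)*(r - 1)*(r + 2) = r^3 - 3*r^2/2 - 9*r/2 + 5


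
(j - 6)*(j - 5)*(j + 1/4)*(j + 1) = j^4 - 39*j^3/4 + 33*j^2/2 + 139*j/4 + 15/2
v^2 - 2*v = v*(v - 2)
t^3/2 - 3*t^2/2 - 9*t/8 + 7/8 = (t/2 + 1/2)*(t - 7/2)*(t - 1/2)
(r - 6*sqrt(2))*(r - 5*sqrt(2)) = r^2 - 11*sqrt(2)*r + 60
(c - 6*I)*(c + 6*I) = c^2 + 36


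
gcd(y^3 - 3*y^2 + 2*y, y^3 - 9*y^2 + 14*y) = y^2 - 2*y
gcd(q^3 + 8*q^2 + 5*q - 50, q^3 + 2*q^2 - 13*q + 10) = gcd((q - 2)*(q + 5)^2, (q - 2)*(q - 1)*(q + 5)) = q^2 + 3*q - 10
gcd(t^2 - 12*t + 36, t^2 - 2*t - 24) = t - 6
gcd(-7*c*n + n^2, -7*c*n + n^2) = 7*c*n - n^2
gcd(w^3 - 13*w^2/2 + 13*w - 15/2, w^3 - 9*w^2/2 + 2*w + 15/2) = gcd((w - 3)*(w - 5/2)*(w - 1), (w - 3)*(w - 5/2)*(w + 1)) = w^2 - 11*w/2 + 15/2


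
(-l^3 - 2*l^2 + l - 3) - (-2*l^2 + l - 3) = -l^3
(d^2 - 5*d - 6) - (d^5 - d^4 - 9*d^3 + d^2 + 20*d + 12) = -d^5 + d^4 + 9*d^3 - 25*d - 18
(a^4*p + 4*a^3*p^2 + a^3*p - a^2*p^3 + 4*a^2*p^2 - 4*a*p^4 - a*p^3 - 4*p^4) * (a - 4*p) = a^5*p + a^4*p - 17*a^3*p^3 - 17*a^2*p^3 + 16*a*p^5 + 16*p^5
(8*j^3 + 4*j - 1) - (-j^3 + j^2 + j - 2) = 9*j^3 - j^2 + 3*j + 1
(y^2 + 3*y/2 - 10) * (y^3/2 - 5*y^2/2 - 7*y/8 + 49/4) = y^5/2 - 7*y^4/4 - 77*y^3/8 + 575*y^2/16 + 217*y/8 - 245/2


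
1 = 1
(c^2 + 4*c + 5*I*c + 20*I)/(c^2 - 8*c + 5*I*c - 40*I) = (c + 4)/(c - 8)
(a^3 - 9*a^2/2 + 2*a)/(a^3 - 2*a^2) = (a^2 - 9*a/2 + 2)/(a*(a - 2))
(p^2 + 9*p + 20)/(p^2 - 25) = (p + 4)/(p - 5)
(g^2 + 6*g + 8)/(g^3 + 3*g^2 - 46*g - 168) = (g + 2)/(g^2 - g - 42)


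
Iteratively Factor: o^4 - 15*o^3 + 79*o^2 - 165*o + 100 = (o - 1)*(o^3 - 14*o^2 + 65*o - 100) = (o - 4)*(o - 1)*(o^2 - 10*o + 25) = (o - 5)*(o - 4)*(o - 1)*(o - 5)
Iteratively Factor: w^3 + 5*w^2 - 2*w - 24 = (w - 2)*(w^2 + 7*w + 12) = (w - 2)*(w + 3)*(w + 4)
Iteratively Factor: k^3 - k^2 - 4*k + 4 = (k + 2)*(k^2 - 3*k + 2) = (k - 1)*(k + 2)*(k - 2)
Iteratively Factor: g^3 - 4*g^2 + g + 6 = (g + 1)*(g^2 - 5*g + 6) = (g - 2)*(g + 1)*(g - 3)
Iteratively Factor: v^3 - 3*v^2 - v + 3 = (v + 1)*(v^2 - 4*v + 3) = (v - 3)*(v + 1)*(v - 1)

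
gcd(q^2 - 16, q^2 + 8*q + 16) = q + 4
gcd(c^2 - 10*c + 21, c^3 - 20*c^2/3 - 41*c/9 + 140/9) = c - 7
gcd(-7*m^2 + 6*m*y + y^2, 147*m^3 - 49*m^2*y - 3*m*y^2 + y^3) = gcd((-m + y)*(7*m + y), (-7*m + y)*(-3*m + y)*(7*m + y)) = 7*m + y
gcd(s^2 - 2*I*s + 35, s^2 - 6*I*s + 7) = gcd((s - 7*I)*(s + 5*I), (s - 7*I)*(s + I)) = s - 7*I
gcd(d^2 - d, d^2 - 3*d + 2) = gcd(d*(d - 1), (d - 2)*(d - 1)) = d - 1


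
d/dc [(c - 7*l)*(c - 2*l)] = 2*c - 9*l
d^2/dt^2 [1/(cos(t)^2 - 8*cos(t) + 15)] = 2*(-2*sin(t)^4 + 3*sin(t)^2 - 75*cos(t) + 3*cos(3*t) + 48)/((cos(t) - 5)^3*(cos(t) - 3)^3)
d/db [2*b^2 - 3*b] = 4*b - 3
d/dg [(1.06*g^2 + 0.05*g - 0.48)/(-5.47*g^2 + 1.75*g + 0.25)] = (2.1285*g^2 - 4.7212*g + 0.8525)/(29.9209*g^4 - 19.145*g^3 + 0.3275*g^2 + 0.875*g + 0.0625)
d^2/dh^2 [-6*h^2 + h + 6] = -12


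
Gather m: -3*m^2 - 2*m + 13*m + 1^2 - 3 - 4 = -3*m^2 + 11*m - 6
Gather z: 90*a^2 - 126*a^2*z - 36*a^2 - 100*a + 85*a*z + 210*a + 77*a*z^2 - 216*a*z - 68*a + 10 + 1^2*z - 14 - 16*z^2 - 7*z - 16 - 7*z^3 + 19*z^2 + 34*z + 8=54*a^2 + 42*a - 7*z^3 + z^2*(77*a + 3) + z*(-126*a^2 - 131*a + 28) - 12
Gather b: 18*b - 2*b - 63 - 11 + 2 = 16*b - 72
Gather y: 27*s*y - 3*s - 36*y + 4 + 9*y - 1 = -3*s + y*(27*s - 27) + 3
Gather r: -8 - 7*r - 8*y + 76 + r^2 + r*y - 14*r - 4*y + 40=r^2 + r*(y - 21) - 12*y + 108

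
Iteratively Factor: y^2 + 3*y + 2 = (y + 1)*(y + 2)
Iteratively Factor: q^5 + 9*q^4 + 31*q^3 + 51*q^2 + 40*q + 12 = (q + 2)*(q^4 + 7*q^3 + 17*q^2 + 17*q + 6) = (q + 1)*(q + 2)*(q^3 + 6*q^2 + 11*q + 6) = (q + 1)^2*(q + 2)*(q^2 + 5*q + 6) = (q + 1)^2*(q + 2)*(q + 3)*(q + 2)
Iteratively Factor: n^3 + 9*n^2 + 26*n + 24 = (n + 2)*(n^2 + 7*n + 12) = (n + 2)*(n + 3)*(n + 4)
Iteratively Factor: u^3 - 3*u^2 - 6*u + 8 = (u - 4)*(u^2 + u - 2) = (u - 4)*(u - 1)*(u + 2)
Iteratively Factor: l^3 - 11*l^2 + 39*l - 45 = (l - 5)*(l^2 - 6*l + 9) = (l - 5)*(l - 3)*(l - 3)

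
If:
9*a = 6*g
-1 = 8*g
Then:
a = -1/12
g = -1/8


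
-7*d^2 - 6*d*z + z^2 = (-7*d + z)*(d + z)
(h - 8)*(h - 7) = h^2 - 15*h + 56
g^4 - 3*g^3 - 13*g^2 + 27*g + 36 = (g - 4)*(g - 3)*(g + 1)*(g + 3)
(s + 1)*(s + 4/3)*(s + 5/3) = s^3 + 4*s^2 + 47*s/9 + 20/9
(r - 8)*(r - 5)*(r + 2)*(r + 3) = r^4 - 8*r^3 - 19*r^2 + 122*r + 240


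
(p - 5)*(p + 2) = p^2 - 3*p - 10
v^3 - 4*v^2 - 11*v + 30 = (v - 5)*(v - 2)*(v + 3)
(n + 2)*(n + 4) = n^2 + 6*n + 8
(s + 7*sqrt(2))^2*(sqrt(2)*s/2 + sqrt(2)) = sqrt(2)*s^3/2 + sqrt(2)*s^2 + 14*s^2 + 28*s + 49*sqrt(2)*s + 98*sqrt(2)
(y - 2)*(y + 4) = y^2 + 2*y - 8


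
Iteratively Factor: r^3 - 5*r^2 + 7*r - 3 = (r - 3)*(r^2 - 2*r + 1) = (r - 3)*(r - 1)*(r - 1)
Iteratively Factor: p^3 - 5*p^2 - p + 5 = (p + 1)*(p^2 - 6*p + 5) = (p - 1)*(p + 1)*(p - 5)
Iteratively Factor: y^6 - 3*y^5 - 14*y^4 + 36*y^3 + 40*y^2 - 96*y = (y - 4)*(y^5 + y^4 - 10*y^3 - 4*y^2 + 24*y) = (y - 4)*(y + 3)*(y^4 - 2*y^3 - 4*y^2 + 8*y) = y*(y - 4)*(y + 3)*(y^3 - 2*y^2 - 4*y + 8) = y*(y - 4)*(y + 2)*(y + 3)*(y^2 - 4*y + 4) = y*(y - 4)*(y - 2)*(y + 2)*(y + 3)*(y - 2)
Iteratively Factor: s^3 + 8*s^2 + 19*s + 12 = (s + 3)*(s^2 + 5*s + 4) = (s + 3)*(s + 4)*(s + 1)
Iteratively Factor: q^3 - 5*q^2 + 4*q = (q - 4)*(q^2 - q) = (q - 4)*(q - 1)*(q)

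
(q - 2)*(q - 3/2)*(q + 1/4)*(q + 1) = q^4 - 9*q^3/4 - 9*q^2/8 + 23*q/8 + 3/4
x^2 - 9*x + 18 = (x - 6)*(x - 3)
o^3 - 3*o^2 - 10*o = o*(o - 5)*(o + 2)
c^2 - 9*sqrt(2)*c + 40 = (c - 5*sqrt(2))*(c - 4*sqrt(2))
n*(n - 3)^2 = n^3 - 6*n^2 + 9*n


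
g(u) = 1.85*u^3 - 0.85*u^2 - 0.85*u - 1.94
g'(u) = 5.55*u^2 - 1.7*u - 0.85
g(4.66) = 162.85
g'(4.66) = 111.75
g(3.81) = 84.80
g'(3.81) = 73.24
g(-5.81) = -388.52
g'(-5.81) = 196.37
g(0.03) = -1.97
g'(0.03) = -0.90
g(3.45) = 60.98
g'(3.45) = 59.34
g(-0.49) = -1.95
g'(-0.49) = 1.32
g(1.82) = 4.85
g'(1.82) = 14.44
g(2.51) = 19.83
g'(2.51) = 29.85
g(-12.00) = -3310.94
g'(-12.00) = 818.75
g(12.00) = 3062.26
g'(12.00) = 777.95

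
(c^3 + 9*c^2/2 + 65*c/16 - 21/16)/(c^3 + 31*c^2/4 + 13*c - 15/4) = (c + 7/4)/(c + 5)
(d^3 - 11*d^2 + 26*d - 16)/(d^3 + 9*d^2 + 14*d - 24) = (d^2 - 10*d + 16)/(d^2 + 10*d + 24)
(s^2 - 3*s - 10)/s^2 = 1 - 3/s - 10/s^2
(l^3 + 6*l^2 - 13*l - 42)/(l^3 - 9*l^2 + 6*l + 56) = (l^2 + 4*l - 21)/(l^2 - 11*l + 28)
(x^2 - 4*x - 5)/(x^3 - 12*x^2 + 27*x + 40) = 1/(x - 8)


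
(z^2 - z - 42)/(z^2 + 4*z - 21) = (z^2 - z - 42)/(z^2 + 4*z - 21)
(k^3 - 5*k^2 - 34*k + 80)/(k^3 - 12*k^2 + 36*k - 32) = (k + 5)/(k - 2)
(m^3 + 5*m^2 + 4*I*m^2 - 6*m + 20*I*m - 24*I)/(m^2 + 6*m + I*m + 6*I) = (m^2 + m*(-1 + 4*I) - 4*I)/(m + I)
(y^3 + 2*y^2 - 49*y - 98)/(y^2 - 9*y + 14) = (y^2 + 9*y + 14)/(y - 2)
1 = 1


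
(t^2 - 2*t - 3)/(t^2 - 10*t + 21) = (t + 1)/(t - 7)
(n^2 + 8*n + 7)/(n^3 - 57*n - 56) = 1/(n - 8)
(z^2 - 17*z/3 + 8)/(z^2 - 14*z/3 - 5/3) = (-3*z^2 + 17*z - 24)/(-3*z^2 + 14*z + 5)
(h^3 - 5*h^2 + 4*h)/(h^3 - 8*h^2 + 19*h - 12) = h/(h - 3)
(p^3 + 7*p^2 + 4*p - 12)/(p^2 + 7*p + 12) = (p^3 + 7*p^2 + 4*p - 12)/(p^2 + 7*p + 12)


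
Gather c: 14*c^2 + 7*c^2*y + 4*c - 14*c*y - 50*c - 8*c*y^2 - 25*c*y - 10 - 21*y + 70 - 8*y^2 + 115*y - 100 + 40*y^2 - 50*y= c^2*(7*y + 14) + c*(-8*y^2 - 39*y - 46) + 32*y^2 + 44*y - 40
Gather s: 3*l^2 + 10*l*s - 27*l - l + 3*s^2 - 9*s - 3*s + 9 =3*l^2 - 28*l + 3*s^2 + s*(10*l - 12) + 9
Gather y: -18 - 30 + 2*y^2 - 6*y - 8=2*y^2 - 6*y - 56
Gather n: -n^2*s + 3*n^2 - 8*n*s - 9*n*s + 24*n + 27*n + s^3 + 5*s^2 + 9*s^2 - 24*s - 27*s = n^2*(3 - s) + n*(51 - 17*s) + s^3 + 14*s^2 - 51*s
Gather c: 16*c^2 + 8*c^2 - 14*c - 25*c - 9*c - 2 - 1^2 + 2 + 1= 24*c^2 - 48*c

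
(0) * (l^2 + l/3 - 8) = 0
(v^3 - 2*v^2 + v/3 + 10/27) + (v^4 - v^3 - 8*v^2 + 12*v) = v^4 - 10*v^2 + 37*v/3 + 10/27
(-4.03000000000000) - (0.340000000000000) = -4.37000000000000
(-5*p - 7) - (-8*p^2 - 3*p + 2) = 8*p^2 - 2*p - 9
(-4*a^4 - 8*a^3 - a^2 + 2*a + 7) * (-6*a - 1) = 24*a^5 + 52*a^4 + 14*a^3 - 11*a^2 - 44*a - 7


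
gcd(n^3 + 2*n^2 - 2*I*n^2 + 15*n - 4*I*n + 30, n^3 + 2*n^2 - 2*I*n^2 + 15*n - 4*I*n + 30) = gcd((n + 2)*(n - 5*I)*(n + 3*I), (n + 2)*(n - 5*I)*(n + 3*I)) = n^3 + n^2*(2 - 2*I) + n*(15 - 4*I) + 30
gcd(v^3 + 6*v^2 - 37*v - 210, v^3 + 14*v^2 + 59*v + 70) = v^2 + 12*v + 35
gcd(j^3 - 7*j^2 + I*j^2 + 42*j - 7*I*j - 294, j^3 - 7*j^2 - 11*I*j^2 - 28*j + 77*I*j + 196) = j - 7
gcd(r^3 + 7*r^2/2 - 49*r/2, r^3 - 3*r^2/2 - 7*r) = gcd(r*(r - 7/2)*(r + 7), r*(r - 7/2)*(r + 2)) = r^2 - 7*r/2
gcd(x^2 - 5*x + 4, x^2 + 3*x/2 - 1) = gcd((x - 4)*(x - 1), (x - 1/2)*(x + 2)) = 1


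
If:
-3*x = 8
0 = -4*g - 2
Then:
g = -1/2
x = -8/3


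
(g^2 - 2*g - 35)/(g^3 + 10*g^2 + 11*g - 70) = (g - 7)/(g^2 + 5*g - 14)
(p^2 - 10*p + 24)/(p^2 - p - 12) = (p - 6)/(p + 3)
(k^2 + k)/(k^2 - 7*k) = (k + 1)/(k - 7)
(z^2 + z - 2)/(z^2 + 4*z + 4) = (z - 1)/(z + 2)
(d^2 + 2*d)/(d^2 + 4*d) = (d + 2)/(d + 4)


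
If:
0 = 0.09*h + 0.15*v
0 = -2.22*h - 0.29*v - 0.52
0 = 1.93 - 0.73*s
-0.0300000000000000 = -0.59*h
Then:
No Solution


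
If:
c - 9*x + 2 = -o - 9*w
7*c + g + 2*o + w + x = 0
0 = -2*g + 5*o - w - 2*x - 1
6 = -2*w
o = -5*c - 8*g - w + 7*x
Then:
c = 746/361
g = -1108/361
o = -1000/361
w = -3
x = -1031/361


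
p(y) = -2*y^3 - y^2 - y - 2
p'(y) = -6*y^2 - 2*y - 1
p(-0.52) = -1.47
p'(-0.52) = -1.58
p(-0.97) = -0.15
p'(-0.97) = -4.71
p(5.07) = -293.42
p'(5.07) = -165.37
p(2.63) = -47.93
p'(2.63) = -47.76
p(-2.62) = 29.73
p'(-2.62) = -36.95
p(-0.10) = -1.91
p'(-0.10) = -0.86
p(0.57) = -3.27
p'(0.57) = -4.09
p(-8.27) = 1069.10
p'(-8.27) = -394.82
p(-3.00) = 46.00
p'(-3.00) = -49.00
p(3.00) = -68.00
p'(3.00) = -61.00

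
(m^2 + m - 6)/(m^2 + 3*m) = (m - 2)/m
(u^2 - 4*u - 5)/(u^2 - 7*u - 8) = (u - 5)/(u - 8)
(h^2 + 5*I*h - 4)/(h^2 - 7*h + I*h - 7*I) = (h + 4*I)/(h - 7)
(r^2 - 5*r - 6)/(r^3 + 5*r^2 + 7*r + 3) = (r - 6)/(r^2 + 4*r + 3)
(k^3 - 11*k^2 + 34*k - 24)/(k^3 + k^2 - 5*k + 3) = (k^2 - 10*k + 24)/(k^2 + 2*k - 3)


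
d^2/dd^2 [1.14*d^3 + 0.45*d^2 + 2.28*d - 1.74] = 6.84*d + 0.9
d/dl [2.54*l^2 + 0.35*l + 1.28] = 5.08*l + 0.35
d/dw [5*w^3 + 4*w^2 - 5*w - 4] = 15*w^2 + 8*w - 5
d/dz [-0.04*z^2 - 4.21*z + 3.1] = -0.08*z - 4.21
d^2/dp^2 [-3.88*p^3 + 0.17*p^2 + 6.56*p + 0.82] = 0.34 - 23.28*p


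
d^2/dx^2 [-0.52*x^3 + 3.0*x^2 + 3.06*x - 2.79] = 6.0 - 3.12*x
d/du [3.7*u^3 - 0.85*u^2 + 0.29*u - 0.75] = 11.1*u^2 - 1.7*u + 0.29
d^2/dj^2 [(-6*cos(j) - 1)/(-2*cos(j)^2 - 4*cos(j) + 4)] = 2*(-27*(1 - cos(2*j))^2*cos(j) + 4*(1 - cos(2*j))^2 + 19*cos(j) - 14*cos(2*j) - 57*cos(3*j) + 6*cos(5*j) + 90)/(4*cos(j) + cos(2*j) - 3)^3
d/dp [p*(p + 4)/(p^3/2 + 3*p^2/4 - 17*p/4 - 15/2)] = 4*(-2*p^4 - 16*p^3 - 29*p^2 - 60*p - 120)/(4*p^6 + 12*p^5 - 59*p^4 - 222*p^3 + 109*p^2 + 1020*p + 900)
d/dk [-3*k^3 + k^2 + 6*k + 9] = -9*k^2 + 2*k + 6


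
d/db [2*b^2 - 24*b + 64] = 4*b - 24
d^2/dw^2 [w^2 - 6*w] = 2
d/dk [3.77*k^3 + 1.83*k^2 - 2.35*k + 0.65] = 11.31*k^2 + 3.66*k - 2.35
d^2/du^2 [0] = 0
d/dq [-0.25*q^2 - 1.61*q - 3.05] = -0.5*q - 1.61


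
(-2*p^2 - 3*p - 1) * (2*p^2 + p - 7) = -4*p^4 - 8*p^3 + 9*p^2 + 20*p + 7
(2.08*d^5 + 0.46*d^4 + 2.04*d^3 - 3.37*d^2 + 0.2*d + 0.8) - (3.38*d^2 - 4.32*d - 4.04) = 2.08*d^5 + 0.46*d^4 + 2.04*d^3 - 6.75*d^2 + 4.52*d + 4.84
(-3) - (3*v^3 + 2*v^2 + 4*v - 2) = -3*v^3 - 2*v^2 - 4*v - 1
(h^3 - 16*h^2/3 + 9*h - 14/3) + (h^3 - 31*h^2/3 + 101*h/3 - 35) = 2*h^3 - 47*h^2/3 + 128*h/3 - 119/3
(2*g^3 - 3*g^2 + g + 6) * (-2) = -4*g^3 + 6*g^2 - 2*g - 12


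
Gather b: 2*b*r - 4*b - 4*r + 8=b*(2*r - 4) - 4*r + 8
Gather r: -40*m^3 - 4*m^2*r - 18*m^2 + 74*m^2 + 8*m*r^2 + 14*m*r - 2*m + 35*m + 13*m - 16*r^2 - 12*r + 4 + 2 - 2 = -40*m^3 + 56*m^2 + 46*m + r^2*(8*m - 16) + r*(-4*m^2 + 14*m - 12) + 4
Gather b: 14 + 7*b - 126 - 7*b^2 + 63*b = -7*b^2 + 70*b - 112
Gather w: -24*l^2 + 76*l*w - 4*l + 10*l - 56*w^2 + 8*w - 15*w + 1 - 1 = -24*l^2 + 6*l - 56*w^2 + w*(76*l - 7)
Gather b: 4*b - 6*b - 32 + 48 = 16 - 2*b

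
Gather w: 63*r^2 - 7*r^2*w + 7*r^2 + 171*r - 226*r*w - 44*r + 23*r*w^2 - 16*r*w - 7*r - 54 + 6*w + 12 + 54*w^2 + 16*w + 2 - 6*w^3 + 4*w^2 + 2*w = 70*r^2 + 120*r - 6*w^3 + w^2*(23*r + 58) + w*(-7*r^2 - 242*r + 24) - 40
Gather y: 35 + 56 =91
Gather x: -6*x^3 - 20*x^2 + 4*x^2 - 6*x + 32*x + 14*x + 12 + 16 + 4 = -6*x^3 - 16*x^2 + 40*x + 32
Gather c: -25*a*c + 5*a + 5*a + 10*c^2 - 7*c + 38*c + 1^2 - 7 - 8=10*a + 10*c^2 + c*(31 - 25*a) - 14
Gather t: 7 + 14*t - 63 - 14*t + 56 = 0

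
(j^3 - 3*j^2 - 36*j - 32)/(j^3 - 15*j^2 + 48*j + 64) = (j + 4)/(j - 8)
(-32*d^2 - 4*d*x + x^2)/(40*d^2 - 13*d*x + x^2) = (4*d + x)/(-5*d + x)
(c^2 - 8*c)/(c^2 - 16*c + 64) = c/(c - 8)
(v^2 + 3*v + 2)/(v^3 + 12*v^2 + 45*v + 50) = (v + 1)/(v^2 + 10*v + 25)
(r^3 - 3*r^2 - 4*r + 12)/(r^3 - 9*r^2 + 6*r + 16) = (r^2 - r - 6)/(r^2 - 7*r - 8)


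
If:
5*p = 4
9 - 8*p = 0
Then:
No Solution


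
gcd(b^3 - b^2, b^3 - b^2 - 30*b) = b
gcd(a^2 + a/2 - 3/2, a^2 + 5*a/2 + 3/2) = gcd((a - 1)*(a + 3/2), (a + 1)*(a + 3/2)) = a + 3/2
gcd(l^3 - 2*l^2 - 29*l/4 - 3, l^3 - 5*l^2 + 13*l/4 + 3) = l^2 - 7*l/2 - 2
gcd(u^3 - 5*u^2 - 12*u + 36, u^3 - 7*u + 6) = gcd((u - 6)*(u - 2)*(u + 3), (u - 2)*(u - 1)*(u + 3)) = u^2 + u - 6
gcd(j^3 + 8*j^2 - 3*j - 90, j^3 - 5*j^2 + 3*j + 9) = j - 3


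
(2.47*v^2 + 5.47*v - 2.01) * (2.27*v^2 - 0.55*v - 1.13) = 5.6069*v^4 + 11.0584*v^3 - 10.3623*v^2 - 5.0756*v + 2.2713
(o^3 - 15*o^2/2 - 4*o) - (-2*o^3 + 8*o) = 3*o^3 - 15*o^2/2 - 12*o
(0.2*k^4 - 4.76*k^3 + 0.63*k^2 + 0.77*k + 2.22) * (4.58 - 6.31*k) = -1.262*k^5 + 30.9516*k^4 - 25.7761*k^3 - 1.9733*k^2 - 10.4816*k + 10.1676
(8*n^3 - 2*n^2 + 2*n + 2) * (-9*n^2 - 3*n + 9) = -72*n^5 - 6*n^4 + 60*n^3 - 42*n^2 + 12*n + 18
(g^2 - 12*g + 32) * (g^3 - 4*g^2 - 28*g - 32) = g^5 - 16*g^4 + 52*g^3 + 176*g^2 - 512*g - 1024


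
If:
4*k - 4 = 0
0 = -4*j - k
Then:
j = -1/4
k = 1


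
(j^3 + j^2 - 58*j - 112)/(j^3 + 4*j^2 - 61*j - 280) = (j + 2)/(j + 5)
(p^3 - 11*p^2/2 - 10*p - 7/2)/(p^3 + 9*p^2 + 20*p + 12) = (2*p^2 - 13*p - 7)/(2*(p^2 + 8*p + 12))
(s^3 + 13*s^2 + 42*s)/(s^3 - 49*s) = (s + 6)/(s - 7)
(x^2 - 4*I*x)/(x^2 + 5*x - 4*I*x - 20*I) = x/(x + 5)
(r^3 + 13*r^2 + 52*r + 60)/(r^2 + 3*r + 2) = (r^2 + 11*r + 30)/(r + 1)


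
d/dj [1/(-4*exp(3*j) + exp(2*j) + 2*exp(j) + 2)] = 2*(6*exp(2*j) - exp(j) - 1)*exp(j)/(-4*exp(3*j) + exp(2*j) + 2*exp(j) + 2)^2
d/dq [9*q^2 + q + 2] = 18*q + 1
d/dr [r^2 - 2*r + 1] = 2*r - 2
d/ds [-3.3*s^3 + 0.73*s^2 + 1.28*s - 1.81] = -9.9*s^2 + 1.46*s + 1.28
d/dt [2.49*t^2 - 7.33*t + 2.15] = 4.98*t - 7.33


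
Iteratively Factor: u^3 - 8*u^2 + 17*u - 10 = (u - 2)*(u^2 - 6*u + 5) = (u - 5)*(u - 2)*(u - 1)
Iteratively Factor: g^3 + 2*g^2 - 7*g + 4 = (g - 1)*(g^2 + 3*g - 4) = (g - 1)^2*(g + 4)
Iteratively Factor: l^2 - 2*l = (l)*(l - 2)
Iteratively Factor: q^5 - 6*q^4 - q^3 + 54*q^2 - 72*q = (q + 3)*(q^4 - 9*q^3 + 26*q^2 - 24*q) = (q - 2)*(q + 3)*(q^3 - 7*q^2 + 12*q) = (q - 4)*(q - 2)*(q + 3)*(q^2 - 3*q) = q*(q - 4)*(q - 2)*(q + 3)*(q - 3)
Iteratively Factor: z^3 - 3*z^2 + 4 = (z + 1)*(z^2 - 4*z + 4) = (z - 2)*(z + 1)*(z - 2)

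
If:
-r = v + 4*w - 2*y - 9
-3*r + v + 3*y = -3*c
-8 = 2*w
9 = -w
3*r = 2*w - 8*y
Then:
No Solution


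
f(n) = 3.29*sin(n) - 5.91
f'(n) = 3.29*cos(n)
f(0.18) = -5.32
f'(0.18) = 3.24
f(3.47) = -6.97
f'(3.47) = -3.11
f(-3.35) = -5.23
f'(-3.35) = -3.22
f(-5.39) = -3.35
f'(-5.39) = 2.06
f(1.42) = -2.66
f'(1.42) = 0.49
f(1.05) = -3.06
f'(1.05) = 1.64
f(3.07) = -5.67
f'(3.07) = -3.28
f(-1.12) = -8.87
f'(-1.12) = 1.43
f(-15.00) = -8.05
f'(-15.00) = -2.50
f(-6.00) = -4.99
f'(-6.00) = 3.16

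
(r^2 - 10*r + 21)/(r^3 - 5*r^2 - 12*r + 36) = (r^2 - 10*r + 21)/(r^3 - 5*r^2 - 12*r + 36)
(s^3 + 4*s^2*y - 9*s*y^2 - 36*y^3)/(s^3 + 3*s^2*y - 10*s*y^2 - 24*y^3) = (s + 3*y)/(s + 2*y)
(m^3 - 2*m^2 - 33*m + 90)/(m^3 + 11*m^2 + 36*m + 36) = (m^2 - 8*m + 15)/(m^2 + 5*m + 6)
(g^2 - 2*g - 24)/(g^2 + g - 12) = (g - 6)/(g - 3)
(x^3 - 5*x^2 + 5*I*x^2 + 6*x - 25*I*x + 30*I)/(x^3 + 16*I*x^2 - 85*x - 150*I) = (x^2 - 5*x + 6)/(x^2 + 11*I*x - 30)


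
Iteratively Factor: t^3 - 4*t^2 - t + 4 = (t - 1)*(t^2 - 3*t - 4) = (t - 4)*(t - 1)*(t + 1)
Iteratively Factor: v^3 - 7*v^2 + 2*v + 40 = (v + 2)*(v^2 - 9*v + 20) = (v - 4)*(v + 2)*(v - 5)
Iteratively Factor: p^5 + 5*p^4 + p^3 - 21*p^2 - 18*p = (p)*(p^4 + 5*p^3 + p^2 - 21*p - 18) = p*(p + 3)*(p^3 + 2*p^2 - 5*p - 6) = p*(p - 2)*(p + 3)*(p^2 + 4*p + 3) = p*(p - 2)*(p + 3)^2*(p + 1)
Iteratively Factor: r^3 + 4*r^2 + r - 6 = (r + 2)*(r^2 + 2*r - 3) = (r - 1)*(r + 2)*(r + 3)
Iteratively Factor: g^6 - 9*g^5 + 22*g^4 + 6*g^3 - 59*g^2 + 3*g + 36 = (g - 4)*(g^5 - 5*g^4 + 2*g^3 + 14*g^2 - 3*g - 9) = (g - 4)*(g + 1)*(g^4 - 6*g^3 + 8*g^2 + 6*g - 9) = (g - 4)*(g - 3)*(g + 1)*(g^3 - 3*g^2 - g + 3) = (g - 4)*(g - 3)*(g + 1)^2*(g^2 - 4*g + 3) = (g - 4)*(g - 3)^2*(g + 1)^2*(g - 1)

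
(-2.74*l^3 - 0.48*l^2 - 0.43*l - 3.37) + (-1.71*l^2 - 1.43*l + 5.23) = -2.74*l^3 - 2.19*l^2 - 1.86*l + 1.86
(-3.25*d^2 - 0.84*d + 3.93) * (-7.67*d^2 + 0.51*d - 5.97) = 24.9275*d^4 + 4.7853*d^3 - 11.169*d^2 + 7.0191*d - 23.4621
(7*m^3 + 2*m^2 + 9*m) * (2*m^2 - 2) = 14*m^5 + 4*m^4 + 4*m^3 - 4*m^2 - 18*m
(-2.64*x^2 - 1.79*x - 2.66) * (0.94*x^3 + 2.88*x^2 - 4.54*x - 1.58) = -2.4816*x^5 - 9.2858*x^4 + 4.33*x^3 + 4.637*x^2 + 14.9046*x + 4.2028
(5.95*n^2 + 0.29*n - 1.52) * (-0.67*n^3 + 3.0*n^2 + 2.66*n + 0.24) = -3.9865*n^5 + 17.6557*n^4 + 17.7154*n^3 - 2.3606*n^2 - 3.9736*n - 0.3648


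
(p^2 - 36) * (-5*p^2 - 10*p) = -5*p^4 - 10*p^3 + 180*p^2 + 360*p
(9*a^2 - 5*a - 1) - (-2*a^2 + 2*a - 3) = 11*a^2 - 7*a + 2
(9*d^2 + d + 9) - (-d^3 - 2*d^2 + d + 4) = d^3 + 11*d^2 + 5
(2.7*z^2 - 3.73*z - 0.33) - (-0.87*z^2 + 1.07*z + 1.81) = 3.57*z^2 - 4.8*z - 2.14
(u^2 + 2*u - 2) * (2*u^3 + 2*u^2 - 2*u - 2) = 2*u^5 + 6*u^4 - 2*u^3 - 10*u^2 + 4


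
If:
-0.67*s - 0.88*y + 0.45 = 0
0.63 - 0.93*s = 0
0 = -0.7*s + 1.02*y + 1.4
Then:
No Solution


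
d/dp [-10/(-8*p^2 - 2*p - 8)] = 5*(-8*p - 1)/(4*p^2 + p + 4)^2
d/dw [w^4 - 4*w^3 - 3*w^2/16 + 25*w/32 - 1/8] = 4*w^3 - 12*w^2 - 3*w/8 + 25/32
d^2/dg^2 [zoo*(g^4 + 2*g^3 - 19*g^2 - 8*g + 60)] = zoo*(g^2 + g + 1)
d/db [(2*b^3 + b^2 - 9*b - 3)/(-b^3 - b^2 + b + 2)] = (-b^4 - 14*b^3 - 5*b^2 - 2*b - 15)/(b^6 + 2*b^5 - b^4 - 6*b^3 - 3*b^2 + 4*b + 4)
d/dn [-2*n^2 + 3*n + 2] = 3 - 4*n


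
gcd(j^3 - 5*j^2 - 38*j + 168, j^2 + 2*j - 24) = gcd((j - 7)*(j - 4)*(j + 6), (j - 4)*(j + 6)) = j^2 + 2*j - 24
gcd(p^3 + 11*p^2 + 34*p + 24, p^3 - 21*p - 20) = p^2 + 5*p + 4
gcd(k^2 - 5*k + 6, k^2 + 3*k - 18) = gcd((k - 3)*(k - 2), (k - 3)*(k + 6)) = k - 3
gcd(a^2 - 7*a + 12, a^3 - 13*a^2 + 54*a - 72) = a^2 - 7*a + 12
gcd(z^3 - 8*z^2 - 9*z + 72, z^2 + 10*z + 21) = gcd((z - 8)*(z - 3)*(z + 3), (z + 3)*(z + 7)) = z + 3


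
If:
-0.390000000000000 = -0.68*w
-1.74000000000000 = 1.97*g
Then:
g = -0.88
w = 0.57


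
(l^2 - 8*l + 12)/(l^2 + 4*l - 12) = (l - 6)/(l + 6)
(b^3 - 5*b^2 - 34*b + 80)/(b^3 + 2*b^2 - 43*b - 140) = (b^2 - 10*b + 16)/(b^2 - 3*b - 28)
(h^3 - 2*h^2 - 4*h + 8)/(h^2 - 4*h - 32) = (-h^3 + 2*h^2 + 4*h - 8)/(-h^2 + 4*h + 32)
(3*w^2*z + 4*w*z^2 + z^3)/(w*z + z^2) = 3*w + z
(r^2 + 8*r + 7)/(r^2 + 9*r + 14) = (r + 1)/(r + 2)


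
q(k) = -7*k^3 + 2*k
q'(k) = 2 - 21*k^2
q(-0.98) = 4.63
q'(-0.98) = -18.17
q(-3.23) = 229.43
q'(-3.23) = -217.09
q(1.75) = -34.02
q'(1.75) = -62.31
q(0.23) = 0.37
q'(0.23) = 0.89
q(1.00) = -5.00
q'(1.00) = -19.00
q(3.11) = -204.34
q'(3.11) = -201.11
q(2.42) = -94.37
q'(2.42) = -120.98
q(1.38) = -15.64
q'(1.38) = -37.99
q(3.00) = -183.00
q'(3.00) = -187.00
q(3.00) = -183.00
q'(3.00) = -187.00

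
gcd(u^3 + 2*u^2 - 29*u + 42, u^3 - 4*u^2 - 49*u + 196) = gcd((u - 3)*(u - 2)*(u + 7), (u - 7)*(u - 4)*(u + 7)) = u + 7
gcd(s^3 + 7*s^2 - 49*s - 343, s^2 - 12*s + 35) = s - 7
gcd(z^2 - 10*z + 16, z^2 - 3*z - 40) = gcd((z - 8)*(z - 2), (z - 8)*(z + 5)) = z - 8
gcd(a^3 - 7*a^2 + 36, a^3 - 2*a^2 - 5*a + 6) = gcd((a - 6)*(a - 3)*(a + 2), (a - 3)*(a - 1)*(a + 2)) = a^2 - a - 6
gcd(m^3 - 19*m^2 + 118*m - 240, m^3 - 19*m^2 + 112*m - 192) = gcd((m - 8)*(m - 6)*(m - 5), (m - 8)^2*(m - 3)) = m - 8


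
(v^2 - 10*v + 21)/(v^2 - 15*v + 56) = (v - 3)/(v - 8)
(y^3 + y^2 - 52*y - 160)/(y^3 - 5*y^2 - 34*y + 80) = (y + 4)/(y - 2)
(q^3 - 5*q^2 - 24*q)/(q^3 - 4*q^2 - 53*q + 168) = q*(q + 3)/(q^2 + 4*q - 21)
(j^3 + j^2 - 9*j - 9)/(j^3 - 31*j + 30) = (j^3 + j^2 - 9*j - 9)/(j^3 - 31*j + 30)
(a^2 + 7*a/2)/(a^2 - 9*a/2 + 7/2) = a*(2*a + 7)/(2*a^2 - 9*a + 7)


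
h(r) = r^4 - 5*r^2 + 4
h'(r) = 4*r^3 - 10*r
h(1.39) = -1.93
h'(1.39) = -3.16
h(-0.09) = 3.96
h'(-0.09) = 0.90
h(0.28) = 3.61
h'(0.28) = -2.71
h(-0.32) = 3.50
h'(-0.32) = 3.07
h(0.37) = 3.33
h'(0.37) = -3.50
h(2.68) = 19.67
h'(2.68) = 50.20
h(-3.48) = 90.11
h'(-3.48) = -133.78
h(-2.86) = 30.01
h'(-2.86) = -64.97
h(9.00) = 6160.00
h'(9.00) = 2826.00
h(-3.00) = 40.00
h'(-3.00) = -78.00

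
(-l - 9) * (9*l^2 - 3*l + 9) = -9*l^3 - 78*l^2 + 18*l - 81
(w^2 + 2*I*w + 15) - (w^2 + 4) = 2*I*w + 11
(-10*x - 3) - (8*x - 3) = -18*x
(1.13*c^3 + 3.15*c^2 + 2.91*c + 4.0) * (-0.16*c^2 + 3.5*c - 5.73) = -0.1808*c^5 + 3.451*c^4 + 4.0845*c^3 - 8.5045*c^2 - 2.6743*c - 22.92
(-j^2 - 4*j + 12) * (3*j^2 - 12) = -3*j^4 - 12*j^3 + 48*j^2 + 48*j - 144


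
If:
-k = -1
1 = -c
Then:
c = -1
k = 1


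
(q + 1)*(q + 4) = q^2 + 5*q + 4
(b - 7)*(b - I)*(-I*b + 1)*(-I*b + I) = -b^4 + 8*b^3 - 8*b^2 + 8*b - 7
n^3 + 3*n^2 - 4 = (n - 1)*(n + 2)^2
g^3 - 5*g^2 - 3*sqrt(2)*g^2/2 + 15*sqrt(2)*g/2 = g*(g - 5)*(g - 3*sqrt(2)/2)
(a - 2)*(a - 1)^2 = a^3 - 4*a^2 + 5*a - 2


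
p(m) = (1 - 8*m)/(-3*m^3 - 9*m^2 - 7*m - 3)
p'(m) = (1 - 8*m)*(9*m^2 + 18*m + 7)/(-3*m^3 - 9*m^2 - 7*m - 3)^2 - 8/(-3*m^3 - 9*m^2 - 7*m - 3)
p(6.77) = 0.04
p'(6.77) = -0.01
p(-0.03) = -0.44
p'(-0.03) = 3.88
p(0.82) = 0.34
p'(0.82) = -0.09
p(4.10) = 0.08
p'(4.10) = -0.03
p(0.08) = -0.10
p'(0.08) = 2.44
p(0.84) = 0.34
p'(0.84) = -0.09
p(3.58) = 0.10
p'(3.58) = -0.04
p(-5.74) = 0.15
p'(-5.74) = 0.07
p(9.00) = 0.02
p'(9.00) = 0.00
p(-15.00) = 0.01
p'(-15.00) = 0.00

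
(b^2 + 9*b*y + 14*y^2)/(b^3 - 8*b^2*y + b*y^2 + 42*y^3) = (b + 7*y)/(b^2 - 10*b*y + 21*y^2)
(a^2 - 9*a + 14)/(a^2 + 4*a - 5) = (a^2 - 9*a + 14)/(a^2 + 4*a - 5)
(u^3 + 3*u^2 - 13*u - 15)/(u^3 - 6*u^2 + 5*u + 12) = (u + 5)/(u - 4)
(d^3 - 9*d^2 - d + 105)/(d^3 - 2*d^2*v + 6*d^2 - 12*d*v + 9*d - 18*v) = (-d^2 + 12*d - 35)/(-d^2 + 2*d*v - 3*d + 6*v)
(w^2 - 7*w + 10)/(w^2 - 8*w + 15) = (w - 2)/(w - 3)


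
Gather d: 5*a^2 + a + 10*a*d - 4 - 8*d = 5*a^2 + a + d*(10*a - 8) - 4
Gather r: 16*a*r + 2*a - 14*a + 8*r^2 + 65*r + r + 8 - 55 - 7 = -12*a + 8*r^2 + r*(16*a + 66) - 54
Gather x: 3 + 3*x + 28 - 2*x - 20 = x + 11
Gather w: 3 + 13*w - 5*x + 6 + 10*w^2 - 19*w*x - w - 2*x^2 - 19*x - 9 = 10*w^2 + w*(12 - 19*x) - 2*x^2 - 24*x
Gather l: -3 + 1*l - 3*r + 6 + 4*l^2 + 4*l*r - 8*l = 4*l^2 + l*(4*r - 7) - 3*r + 3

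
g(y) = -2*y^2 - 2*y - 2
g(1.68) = -11.00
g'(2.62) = -12.48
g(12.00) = -314.00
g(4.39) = -49.32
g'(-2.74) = 8.96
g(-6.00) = -62.00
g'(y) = -4*y - 2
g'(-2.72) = 8.88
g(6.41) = -97.00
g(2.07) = -14.71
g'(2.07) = -10.28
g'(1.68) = -8.72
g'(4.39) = -19.56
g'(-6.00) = 22.00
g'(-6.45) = 23.80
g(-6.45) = -72.30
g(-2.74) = -11.54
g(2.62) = -20.97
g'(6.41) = -27.64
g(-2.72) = -11.36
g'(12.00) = -50.00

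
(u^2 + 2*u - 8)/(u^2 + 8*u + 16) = (u - 2)/(u + 4)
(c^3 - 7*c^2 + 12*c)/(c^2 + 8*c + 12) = c*(c^2 - 7*c + 12)/(c^2 + 8*c + 12)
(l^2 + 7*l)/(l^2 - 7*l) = (l + 7)/(l - 7)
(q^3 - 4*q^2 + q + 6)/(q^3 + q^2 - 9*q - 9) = (q - 2)/(q + 3)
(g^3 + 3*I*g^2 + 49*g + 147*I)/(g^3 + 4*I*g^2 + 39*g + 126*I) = (g - 7*I)/(g - 6*I)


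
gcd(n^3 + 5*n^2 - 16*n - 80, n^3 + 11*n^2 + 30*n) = n + 5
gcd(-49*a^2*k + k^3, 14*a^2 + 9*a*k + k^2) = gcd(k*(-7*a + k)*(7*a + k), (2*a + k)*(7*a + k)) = 7*a + k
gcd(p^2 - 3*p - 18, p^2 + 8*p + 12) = 1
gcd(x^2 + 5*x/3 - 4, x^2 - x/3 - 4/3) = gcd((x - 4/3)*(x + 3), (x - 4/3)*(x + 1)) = x - 4/3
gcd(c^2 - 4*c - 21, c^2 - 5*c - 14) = c - 7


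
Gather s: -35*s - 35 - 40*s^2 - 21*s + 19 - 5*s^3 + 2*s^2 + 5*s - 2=-5*s^3 - 38*s^2 - 51*s - 18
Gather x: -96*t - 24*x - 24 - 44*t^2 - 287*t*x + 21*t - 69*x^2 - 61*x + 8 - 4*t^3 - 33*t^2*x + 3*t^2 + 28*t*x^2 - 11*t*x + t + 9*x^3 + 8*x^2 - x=-4*t^3 - 41*t^2 - 74*t + 9*x^3 + x^2*(28*t - 61) + x*(-33*t^2 - 298*t - 86) - 16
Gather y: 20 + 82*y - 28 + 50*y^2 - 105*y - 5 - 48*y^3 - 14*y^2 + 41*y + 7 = -48*y^3 + 36*y^2 + 18*y - 6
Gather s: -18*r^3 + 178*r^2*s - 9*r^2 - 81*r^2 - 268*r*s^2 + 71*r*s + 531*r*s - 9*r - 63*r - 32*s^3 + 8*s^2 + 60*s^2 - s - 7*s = -18*r^3 - 90*r^2 - 72*r - 32*s^3 + s^2*(68 - 268*r) + s*(178*r^2 + 602*r - 8)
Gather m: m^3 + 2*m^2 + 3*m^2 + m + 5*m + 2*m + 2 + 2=m^3 + 5*m^2 + 8*m + 4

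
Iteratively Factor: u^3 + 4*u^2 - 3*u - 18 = (u - 2)*(u^2 + 6*u + 9) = (u - 2)*(u + 3)*(u + 3)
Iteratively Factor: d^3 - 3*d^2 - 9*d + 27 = (d - 3)*(d^2 - 9) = (d - 3)^2*(d + 3)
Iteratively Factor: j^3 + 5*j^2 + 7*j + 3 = (j + 3)*(j^2 + 2*j + 1) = (j + 1)*(j + 3)*(j + 1)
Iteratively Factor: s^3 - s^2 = (s - 1)*(s^2) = s*(s - 1)*(s)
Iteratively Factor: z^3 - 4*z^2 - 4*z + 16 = (z - 4)*(z^2 - 4) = (z - 4)*(z - 2)*(z + 2)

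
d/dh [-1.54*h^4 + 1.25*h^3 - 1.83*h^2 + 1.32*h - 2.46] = -6.16*h^3 + 3.75*h^2 - 3.66*h + 1.32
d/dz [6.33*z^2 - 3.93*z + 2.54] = 12.66*z - 3.93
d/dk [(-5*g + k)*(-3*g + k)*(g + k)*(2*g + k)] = 29*g^3 - 14*g^2*k - 15*g*k^2 + 4*k^3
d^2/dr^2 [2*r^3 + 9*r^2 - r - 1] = 12*r + 18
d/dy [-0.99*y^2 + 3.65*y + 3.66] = 3.65 - 1.98*y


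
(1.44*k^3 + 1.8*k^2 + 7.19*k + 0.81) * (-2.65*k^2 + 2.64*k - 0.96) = -3.816*k^5 - 0.968399999999999*k^4 - 15.6839*k^3 + 15.1071*k^2 - 4.764*k - 0.7776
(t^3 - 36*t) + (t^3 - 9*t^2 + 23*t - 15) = 2*t^3 - 9*t^2 - 13*t - 15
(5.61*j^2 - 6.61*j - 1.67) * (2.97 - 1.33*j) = -7.4613*j^3 + 25.453*j^2 - 17.4106*j - 4.9599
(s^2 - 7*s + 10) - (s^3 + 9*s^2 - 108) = -s^3 - 8*s^2 - 7*s + 118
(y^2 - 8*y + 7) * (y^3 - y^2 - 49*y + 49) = y^5 - 9*y^4 - 34*y^3 + 434*y^2 - 735*y + 343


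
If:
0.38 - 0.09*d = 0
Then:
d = 4.22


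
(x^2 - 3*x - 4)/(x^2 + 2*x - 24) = (x + 1)/(x + 6)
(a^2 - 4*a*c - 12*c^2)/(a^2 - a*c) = (a^2 - 4*a*c - 12*c^2)/(a*(a - c))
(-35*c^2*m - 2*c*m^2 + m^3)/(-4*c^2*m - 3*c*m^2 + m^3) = (35*c^2 + 2*c*m - m^2)/(4*c^2 + 3*c*m - m^2)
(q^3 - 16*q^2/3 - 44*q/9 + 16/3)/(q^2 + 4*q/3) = q - 20/3 + 4/q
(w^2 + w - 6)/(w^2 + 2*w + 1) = (w^2 + w - 6)/(w^2 + 2*w + 1)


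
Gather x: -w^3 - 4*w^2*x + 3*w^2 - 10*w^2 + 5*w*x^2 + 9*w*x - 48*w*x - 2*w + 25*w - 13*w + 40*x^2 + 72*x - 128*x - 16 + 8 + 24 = -w^3 - 7*w^2 + 10*w + x^2*(5*w + 40) + x*(-4*w^2 - 39*w - 56) + 16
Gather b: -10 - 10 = -20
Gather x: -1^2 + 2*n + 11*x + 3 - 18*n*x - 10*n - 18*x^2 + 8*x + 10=-8*n - 18*x^2 + x*(19 - 18*n) + 12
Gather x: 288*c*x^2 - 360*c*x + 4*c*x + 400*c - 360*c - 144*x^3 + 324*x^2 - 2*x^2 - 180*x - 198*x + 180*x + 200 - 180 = 40*c - 144*x^3 + x^2*(288*c + 322) + x*(-356*c - 198) + 20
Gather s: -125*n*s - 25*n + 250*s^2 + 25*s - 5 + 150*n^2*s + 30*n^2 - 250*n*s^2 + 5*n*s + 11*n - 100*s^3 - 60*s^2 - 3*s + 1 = 30*n^2 - 14*n - 100*s^3 + s^2*(190 - 250*n) + s*(150*n^2 - 120*n + 22) - 4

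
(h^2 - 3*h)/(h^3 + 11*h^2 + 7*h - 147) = h/(h^2 + 14*h + 49)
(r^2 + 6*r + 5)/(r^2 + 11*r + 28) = (r^2 + 6*r + 5)/(r^2 + 11*r + 28)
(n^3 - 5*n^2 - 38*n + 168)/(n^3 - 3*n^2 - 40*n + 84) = (n - 4)/(n - 2)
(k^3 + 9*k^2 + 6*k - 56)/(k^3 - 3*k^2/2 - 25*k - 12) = 2*(k^2 + 5*k - 14)/(2*k^2 - 11*k - 6)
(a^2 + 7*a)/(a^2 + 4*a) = (a + 7)/(a + 4)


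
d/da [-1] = 0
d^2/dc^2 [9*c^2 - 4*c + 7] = 18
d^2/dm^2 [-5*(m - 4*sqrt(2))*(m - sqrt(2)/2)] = -10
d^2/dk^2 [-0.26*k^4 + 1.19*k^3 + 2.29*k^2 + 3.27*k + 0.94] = -3.12*k^2 + 7.14*k + 4.58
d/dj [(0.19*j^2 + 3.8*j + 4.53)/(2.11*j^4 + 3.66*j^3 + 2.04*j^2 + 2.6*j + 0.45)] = (-0.8018*j^5 - 24.7494*j^4 - 66.0492*j^3 - 56.9974*j^2 - 18.3114*j - 10.068)/(4.4521*j^8 + 15.4452*j^7 + 22.0044*j^6 + 25.9048*j^5 + 25.0926*j^4 + 13.902*j^3 + 8.596*j^2 + 2.34*j + 0.2025)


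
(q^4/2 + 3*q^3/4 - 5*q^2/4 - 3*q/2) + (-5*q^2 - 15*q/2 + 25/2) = q^4/2 + 3*q^3/4 - 25*q^2/4 - 9*q + 25/2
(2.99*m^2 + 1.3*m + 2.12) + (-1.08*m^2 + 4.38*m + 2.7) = 1.91*m^2 + 5.68*m + 4.82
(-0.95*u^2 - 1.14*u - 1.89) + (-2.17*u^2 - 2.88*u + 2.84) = -3.12*u^2 - 4.02*u + 0.95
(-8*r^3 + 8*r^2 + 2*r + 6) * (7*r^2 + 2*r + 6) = -56*r^5 + 40*r^4 - 18*r^3 + 94*r^2 + 24*r + 36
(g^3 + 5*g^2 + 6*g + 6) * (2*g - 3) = 2*g^4 + 7*g^3 - 3*g^2 - 6*g - 18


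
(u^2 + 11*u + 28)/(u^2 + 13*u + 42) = (u + 4)/(u + 6)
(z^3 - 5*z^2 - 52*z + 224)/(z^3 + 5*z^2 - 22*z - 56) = (z - 8)/(z + 2)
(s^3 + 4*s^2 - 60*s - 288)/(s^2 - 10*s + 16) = (s^2 + 12*s + 36)/(s - 2)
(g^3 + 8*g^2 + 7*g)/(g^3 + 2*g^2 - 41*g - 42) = g/(g - 6)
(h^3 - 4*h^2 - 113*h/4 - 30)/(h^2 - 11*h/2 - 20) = h + 3/2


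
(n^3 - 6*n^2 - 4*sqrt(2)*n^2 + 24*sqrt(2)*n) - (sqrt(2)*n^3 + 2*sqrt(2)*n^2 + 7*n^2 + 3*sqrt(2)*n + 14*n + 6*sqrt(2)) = -sqrt(2)*n^3 + n^3 - 13*n^2 - 6*sqrt(2)*n^2 - 14*n + 21*sqrt(2)*n - 6*sqrt(2)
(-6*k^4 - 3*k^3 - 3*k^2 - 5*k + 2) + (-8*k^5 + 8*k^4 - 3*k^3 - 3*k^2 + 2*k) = -8*k^5 + 2*k^4 - 6*k^3 - 6*k^2 - 3*k + 2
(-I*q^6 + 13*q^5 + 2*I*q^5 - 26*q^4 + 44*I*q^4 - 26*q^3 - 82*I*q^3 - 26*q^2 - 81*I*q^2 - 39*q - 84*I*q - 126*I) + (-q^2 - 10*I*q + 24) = -I*q^6 + 13*q^5 + 2*I*q^5 - 26*q^4 + 44*I*q^4 - 26*q^3 - 82*I*q^3 - 27*q^2 - 81*I*q^2 - 39*q - 94*I*q + 24 - 126*I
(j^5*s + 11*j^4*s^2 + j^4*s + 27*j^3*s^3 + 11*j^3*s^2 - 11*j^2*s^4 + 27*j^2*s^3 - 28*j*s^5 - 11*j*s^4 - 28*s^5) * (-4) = -4*j^5*s - 44*j^4*s^2 - 4*j^4*s - 108*j^3*s^3 - 44*j^3*s^2 + 44*j^2*s^4 - 108*j^2*s^3 + 112*j*s^5 + 44*j*s^4 + 112*s^5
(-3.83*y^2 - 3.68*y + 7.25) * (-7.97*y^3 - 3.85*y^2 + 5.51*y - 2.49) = 30.5251*y^5 + 44.0751*y^4 - 64.7178*y^3 - 38.6526*y^2 + 49.1107*y - 18.0525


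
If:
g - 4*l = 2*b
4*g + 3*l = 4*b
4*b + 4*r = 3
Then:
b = 3/4 - r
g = 33/38 - 22*r/19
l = 4*r/19 - 3/19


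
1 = 1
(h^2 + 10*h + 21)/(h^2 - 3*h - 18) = (h + 7)/(h - 6)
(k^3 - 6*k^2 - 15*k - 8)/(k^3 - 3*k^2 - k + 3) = (k^2 - 7*k - 8)/(k^2 - 4*k + 3)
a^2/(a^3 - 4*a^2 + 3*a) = a/(a^2 - 4*a + 3)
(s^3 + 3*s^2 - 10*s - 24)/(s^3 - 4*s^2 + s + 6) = (s^2 + 6*s + 8)/(s^2 - s - 2)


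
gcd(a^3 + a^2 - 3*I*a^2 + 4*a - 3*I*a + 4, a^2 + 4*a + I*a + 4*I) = a + I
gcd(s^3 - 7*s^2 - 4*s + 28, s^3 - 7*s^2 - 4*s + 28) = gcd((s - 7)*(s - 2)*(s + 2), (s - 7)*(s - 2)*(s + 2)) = s^3 - 7*s^2 - 4*s + 28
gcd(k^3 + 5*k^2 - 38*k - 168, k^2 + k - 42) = k^2 + k - 42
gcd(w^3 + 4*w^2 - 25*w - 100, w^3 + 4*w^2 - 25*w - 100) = w^3 + 4*w^2 - 25*w - 100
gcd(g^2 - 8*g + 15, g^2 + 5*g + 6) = 1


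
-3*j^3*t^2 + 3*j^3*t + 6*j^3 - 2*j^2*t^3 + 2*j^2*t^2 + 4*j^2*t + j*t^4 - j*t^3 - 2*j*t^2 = (-3*j + t)*(j + t)*(t - 2)*(j*t + j)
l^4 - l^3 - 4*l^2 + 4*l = l*(l - 2)*(l - 1)*(l + 2)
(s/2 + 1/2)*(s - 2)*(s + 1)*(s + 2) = s^4/2 + s^3 - 3*s^2/2 - 4*s - 2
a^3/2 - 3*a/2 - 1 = (a/2 + 1/2)*(a - 2)*(a + 1)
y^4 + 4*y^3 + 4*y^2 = y^2*(y + 2)^2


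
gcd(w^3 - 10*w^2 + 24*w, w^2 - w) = w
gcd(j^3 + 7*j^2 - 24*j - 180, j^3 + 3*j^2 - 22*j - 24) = j + 6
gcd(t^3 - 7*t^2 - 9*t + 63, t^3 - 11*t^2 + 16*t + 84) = t - 7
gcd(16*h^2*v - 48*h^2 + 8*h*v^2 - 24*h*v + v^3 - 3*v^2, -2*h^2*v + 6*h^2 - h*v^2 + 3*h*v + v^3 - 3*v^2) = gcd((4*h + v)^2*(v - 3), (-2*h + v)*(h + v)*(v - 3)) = v - 3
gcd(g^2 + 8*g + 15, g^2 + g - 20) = g + 5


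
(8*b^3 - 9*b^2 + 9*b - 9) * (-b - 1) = -8*b^4 + b^3 + 9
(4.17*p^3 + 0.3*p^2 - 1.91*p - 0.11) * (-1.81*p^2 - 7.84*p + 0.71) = -7.5477*p^5 - 33.2358*p^4 + 4.0658*p^3 + 15.3865*p^2 - 0.4937*p - 0.0781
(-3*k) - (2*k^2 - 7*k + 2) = -2*k^2 + 4*k - 2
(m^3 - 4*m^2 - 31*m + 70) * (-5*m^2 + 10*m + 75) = -5*m^5 + 30*m^4 + 190*m^3 - 960*m^2 - 1625*m + 5250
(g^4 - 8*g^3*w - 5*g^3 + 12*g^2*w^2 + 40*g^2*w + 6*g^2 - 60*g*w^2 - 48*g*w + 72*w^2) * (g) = g^5 - 8*g^4*w - 5*g^4 + 12*g^3*w^2 + 40*g^3*w + 6*g^3 - 60*g^2*w^2 - 48*g^2*w + 72*g*w^2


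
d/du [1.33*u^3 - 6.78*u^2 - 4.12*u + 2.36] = 3.99*u^2 - 13.56*u - 4.12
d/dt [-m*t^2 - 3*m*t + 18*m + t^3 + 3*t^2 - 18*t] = -2*m*t - 3*m + 3*t^2 + 6*t - 18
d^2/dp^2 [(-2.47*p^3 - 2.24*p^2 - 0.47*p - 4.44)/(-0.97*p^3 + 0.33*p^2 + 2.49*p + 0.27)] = (-7.105427357601e-15*p^7 + 5.79652600000001*p^6 + 38.448084*p^5 + 89.452818*p^4 + 14.353152*p^3 - 51.199398*p^2 + 29.69622*p + 53.96031)/(0.912673*p^9 - 0.931491*p^8 - 6.711624*p^7 + 3.984228*p^6 + 17.74737*p^5 - 2.313522*p^4 - 16.557264*p^3 - 5.094252*p^2 - 0.544563*p - 0.019683)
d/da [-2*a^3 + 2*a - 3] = 2 - 6*a^2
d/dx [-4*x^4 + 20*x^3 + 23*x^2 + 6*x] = -16*x^3 + 60*x^2 + 46*x + 6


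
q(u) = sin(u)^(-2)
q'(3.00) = 704.52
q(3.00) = 50.21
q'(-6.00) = -88.03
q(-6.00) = 12.81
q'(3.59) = -22.12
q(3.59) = 5.32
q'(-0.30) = 74.03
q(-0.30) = 11.45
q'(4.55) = -0.34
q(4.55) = 1.03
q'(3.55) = -29.30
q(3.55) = 6.34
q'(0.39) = -33.66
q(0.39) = 6.92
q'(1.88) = 0.70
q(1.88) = 1.10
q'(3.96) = -3.51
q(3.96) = 1.88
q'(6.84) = -11.50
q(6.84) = 3.58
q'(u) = -2*cos(u)/sin(u)^3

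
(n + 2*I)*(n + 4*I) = n^2 + 6*I*n - 8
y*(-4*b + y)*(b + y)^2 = -4*b^3*y - 7*b^2*y^2 - 2*b*y^3 + y^4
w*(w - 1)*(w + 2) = w^3 + w^2 - 2*w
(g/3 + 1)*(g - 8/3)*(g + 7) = g^3/3 + 22*g^2/9 - 17*g/9 - 56/3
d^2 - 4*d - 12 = (d - 6)*(d + 2)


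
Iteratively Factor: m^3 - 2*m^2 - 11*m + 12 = (m - 1)*(m^2 - m - 12) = (m - 1)*(m + 3)*(m - 4)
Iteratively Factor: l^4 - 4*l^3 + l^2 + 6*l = (l + 1)*(l^3 - 5*l^2 + 6*l) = (l - 3)*(l + 1)*(l^2 - 2*l) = (l - 3)*(l - 2)*(l + 1)*(l)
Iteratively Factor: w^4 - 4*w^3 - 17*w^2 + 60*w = (w)*(w^3 - 4*w^2 - 17*w + 60) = w*(w - 3)*(w^2 - w - 20) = w*(w - 3)*(w + 4)*(w - 5)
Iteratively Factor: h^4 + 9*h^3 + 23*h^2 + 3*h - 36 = (h - 1)*(h^3 + 10*h^2 + 33*h + 36) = (h - 1)*(h + 4)*(h^2 + 6*h + 9) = (h - 1)*(h + 3)*(h + 4)*(h + 3)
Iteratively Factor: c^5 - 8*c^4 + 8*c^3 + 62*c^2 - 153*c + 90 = (c - 3)*(c^4 - 5*c^3 - 7*c^2 + 41*c - 30) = (c - 3)*(c + 3)*(c^3 - 8*c^2 + 17*c - 10) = (c - 3)*(c - 1)*(c + 3)*(c^2 - 7*c + 10) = (c - 3)*(c - 2)*(c - 1)*(c + 3)*(c - 5)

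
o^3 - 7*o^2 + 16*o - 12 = (o - 3)*(o - 2)^2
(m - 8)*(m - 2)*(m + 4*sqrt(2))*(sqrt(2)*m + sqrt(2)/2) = sqrt(2)*m^4 - 19*sqrt(2)*m^3/2 + 8*m^3 - 76*m^2 + 11*sqrt(2)*m^2 + 8*sqrt(2)*m + 88*m + 64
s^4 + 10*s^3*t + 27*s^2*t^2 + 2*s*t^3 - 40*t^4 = (s - t)*(s + 2*t)*(s + 4*t)*(s + 5*t)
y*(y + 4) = y^2 + 4*y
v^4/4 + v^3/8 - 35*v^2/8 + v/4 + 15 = (v/4 + 1)*(v - 3)*(v - 5/2)*(v + 2)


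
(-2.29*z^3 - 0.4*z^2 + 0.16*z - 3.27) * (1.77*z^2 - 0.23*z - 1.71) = -4.0533*z^5 - 0.1813*z^4 + 4.2911*z^3 - 5.1407*z^2 + 0.4785*z + 5.5917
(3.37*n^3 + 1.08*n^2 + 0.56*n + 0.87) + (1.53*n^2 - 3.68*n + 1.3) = 3.37*n^3 + 2.61*n^2 - 3.12*n + 2.17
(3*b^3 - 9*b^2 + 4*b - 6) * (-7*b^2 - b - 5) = -21*b^5 + 60*b^4 - 34*b^3 + 83*b^2 - 14*b + 30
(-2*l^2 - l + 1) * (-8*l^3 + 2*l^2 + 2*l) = 16*l^5 + 4*l^4 - 14*l^3 + 2*l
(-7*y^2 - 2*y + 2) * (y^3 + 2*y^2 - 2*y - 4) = -7*y^5 - 16*y^4 + 12*y^3 + 36*y^2 + 4*y - 8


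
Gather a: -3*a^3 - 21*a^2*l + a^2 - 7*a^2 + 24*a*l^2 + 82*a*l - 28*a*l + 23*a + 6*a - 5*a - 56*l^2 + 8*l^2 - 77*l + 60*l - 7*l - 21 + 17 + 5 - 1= -3*a^3 + a^2*(-21*l - 6) + a*(24*l^2 + 54*l + 24) - 48*l^2 - 24*l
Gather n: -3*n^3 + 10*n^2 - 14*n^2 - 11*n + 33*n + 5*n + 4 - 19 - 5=-3*n^3 - 4*n^2 + 27*n - 20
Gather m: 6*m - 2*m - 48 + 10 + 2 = 4*m - 36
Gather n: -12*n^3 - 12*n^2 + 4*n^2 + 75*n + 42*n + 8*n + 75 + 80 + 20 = -12*n^3 - 8*n^2 + 125*n + 175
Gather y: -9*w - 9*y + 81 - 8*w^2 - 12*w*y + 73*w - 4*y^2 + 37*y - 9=-8*w^2 + 64*w - 4*y^2 + y*(28 - 12*w) + 72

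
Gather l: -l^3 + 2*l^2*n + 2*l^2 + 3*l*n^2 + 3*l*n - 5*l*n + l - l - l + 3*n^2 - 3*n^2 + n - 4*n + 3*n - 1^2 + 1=-l^3 + l^2*(2*n + 2) + l*(3*n^2 - 2*n - 1)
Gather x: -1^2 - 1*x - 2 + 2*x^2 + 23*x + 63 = 2*x^2 + 22*x + 60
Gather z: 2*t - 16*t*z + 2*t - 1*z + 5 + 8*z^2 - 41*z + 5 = 4*t + 8*z^2 + z*(-16*t - 42) + 10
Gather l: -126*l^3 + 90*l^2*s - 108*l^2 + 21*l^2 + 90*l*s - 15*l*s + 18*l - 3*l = -126*l^3 + l^2*(90*s - 87) + l*(75*s + 15)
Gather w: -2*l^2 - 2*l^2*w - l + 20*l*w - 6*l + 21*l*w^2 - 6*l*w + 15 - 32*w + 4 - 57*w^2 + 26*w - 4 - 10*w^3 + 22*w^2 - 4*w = -2*l^2 - 7*l - 10*w^3 + w^2*(21*l - 35) + w*(-2*l^2 + 14*l - 10) + 15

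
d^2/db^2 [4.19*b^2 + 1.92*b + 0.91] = 8.38000000000000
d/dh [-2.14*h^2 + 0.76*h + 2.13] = 0.76 - 4.28*h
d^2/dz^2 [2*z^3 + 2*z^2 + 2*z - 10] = 12*z + 4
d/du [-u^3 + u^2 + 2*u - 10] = -3*u^2 + 2*u + 2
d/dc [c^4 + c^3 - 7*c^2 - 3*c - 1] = 4*c^3 + 3*c^2 - 14*c - 3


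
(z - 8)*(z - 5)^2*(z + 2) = z^4 - 16*z^3 + 69*z^2 + 10*z - 400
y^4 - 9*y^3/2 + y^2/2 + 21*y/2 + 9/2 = (y - 3)^2*(y + 1/2)*(y + 1)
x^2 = x^2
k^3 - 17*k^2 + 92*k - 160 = (k - 8)*(k - 5)*(k - 4)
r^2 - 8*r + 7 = (r - 7)*(r - 1)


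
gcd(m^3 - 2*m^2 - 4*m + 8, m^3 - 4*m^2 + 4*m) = m^2 - 4*m + 4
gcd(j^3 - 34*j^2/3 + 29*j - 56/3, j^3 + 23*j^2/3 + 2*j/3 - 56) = j - 7/3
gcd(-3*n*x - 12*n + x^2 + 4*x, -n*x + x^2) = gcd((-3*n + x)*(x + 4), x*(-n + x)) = 1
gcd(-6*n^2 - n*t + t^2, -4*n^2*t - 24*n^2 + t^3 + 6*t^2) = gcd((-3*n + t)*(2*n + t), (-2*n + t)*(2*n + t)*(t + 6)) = 2*n + t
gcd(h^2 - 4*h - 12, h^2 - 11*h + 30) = h - 6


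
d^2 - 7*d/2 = d*(d - 7/2)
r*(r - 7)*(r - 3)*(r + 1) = r^4 - 9*r^3 + 11*r^2 + 21*r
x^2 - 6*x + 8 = (x - 4)*(x - 2)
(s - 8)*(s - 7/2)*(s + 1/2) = s^3 - 11*s^2 + 89*s/4 + 14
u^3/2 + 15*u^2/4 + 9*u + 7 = (u/2 + 1)*(u + 2)*(u + 7/2)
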